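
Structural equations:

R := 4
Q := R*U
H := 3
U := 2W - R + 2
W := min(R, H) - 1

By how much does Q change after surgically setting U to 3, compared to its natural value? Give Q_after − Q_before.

Intervening sets U = 3 and removes its equation (U := 2W - R + 2).
Q = R*U  [with R=4, U=3]  = 12
Without intervention: W = min(R, H) - 1  [with R=4, H=3]  = 2; U = 2W - R + 2  [with W=2, R=4]  = 2; Q = R*U  [with R=4, U=2]  = 8.
Change = 12 − 8 = 4.

4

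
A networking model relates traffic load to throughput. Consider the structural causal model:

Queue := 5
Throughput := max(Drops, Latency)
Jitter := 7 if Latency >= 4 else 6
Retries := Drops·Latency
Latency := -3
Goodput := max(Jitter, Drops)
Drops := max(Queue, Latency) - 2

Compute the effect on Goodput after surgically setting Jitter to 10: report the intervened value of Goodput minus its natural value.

Under do(Jitter=10), the mechanism Jitter := 7 if Latency >= 4 else 6 is discarded; Jitter is fixed at 10.
Drops = max(Queue, Latency) - 2  [with Queue=5, Latency=-3]  = 3
Goodput = max(Jitter, Drops)  [with Jitter=10, Drops=3]  = 10
Without intervention: Drops = max(Queue, Latency) - 2  [with Queue=5, Latency=-3]  = 3; Jitter = 7 if Latency >= 4 else 6  [with Latency=-3]  = 6; Goodput = max(Jitter, Drops)  [with Jitter=6, Drops=3]  = 6.
Change = 10 − 6 = 4.

4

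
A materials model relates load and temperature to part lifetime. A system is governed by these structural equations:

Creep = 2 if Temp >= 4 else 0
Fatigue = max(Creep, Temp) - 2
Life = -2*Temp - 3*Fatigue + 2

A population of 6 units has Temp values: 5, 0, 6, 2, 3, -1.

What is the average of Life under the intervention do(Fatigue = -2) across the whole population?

Under do(Fatigue=-2), Fatigue's equation is replaced by Fatigue=-2 for every unit. Per-unit Life: -2, 8, -4, 4, 2, 10. Mean = 3.

3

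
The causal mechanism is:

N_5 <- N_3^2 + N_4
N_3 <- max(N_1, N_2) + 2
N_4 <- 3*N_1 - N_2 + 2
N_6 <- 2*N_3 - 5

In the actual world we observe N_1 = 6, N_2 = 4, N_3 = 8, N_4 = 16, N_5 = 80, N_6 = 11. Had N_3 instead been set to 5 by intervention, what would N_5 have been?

do(N_3=5) replaces the equation N_3 <- max(N_1, N_2) + 2 with the constant N_3 = 5.
N_4 = 3*N_1 - N_2 + 2  [with N_1=6, N_2=4]  = 16
N_5 = N_3^2 + N_4  [with N_3=5, N_4=16]  = 41

41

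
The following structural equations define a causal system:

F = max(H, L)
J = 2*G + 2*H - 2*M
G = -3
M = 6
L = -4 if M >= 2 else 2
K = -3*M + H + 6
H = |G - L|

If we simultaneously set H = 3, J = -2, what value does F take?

Setting H = 3, J = -2 by intervention discards those variables' equations.
L = -4 if M >= 2 else 2  [with M=6]  = -4
F = max(H, L)  [with H=3, L=-4]  = 3

3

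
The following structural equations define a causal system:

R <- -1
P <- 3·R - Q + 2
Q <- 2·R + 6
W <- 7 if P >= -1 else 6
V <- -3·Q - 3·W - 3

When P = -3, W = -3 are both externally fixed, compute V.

-6

Setting P = -3, W = -3 by intervention discards those variables' equations.
Q = 2·R + 6  [with R=-1]  = 4
V = -3·Q - 3·W - 3  [with Q=4, W=-3]  = -6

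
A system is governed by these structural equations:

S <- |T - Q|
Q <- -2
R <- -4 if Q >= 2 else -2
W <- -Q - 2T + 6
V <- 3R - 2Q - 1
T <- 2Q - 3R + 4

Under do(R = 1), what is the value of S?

1

do(R=1) replaces the equation R <- -4 if Q >= 2 else -2 with the constant R = 1.
T = 2Q - 3R + 4  [with Q=-2, R=1]  = -3
S = |T - Q|  [with T=-3, Q=-2]  = 1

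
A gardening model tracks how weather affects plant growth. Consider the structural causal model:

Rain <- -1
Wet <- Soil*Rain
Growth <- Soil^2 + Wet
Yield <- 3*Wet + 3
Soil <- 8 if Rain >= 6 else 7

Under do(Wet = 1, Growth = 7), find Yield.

6

Setting Wet = 1, Growth = 7 by intervention discards those variables' equations.
Yield = 3*Wet + 3  [with Wet=1]  = 6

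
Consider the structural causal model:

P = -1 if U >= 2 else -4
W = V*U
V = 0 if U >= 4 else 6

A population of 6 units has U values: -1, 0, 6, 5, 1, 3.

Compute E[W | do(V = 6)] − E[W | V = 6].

Every unit gets V=6 under the intervention. W values become -6, 0, 36, 30, 6, 18; E[W|do(V=6)] = 14.
Conditioning on V=6 selects the 4 unit(s) with U ∈ {-1, 0, 1, 3}. Their W values: -6, 0, 6, 18. Mean = 4.5.
Difference = 14 − 4.5 = 9.5.

9.5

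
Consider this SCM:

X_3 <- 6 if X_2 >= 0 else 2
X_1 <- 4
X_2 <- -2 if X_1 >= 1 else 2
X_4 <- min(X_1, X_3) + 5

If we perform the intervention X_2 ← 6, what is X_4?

Under do(X_2=6), the mechanism X_2 <- -2 if X_1 >= 1 else 2 is discarded; X_2 is fixed at 6.
X_3 = 6 if X_2 >= 0 else 2  [with X_2=6]  = 6
X_4 = min(X_1, X_3) + 5  [with X_1=4, X_3=6]  = 9

9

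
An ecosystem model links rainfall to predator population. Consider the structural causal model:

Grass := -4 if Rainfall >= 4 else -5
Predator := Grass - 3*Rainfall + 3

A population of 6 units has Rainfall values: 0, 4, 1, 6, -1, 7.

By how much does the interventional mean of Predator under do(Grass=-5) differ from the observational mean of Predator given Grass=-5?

-8.5

Under do(Grass=-5), Grass's equation is replaced by Grass=-5 for every unit. Per-unit Predator: -2, -14, -5, -20, 1, -23. Mean = -10.5.
Conditioning on Grass=-5 selects the 3 unit(s) with Rainfall ∈ {0, 1, -1}. Their Predator values: -2, -5, 1. Mean = -2.
Difference = -10.5 − (-2) = -8.5.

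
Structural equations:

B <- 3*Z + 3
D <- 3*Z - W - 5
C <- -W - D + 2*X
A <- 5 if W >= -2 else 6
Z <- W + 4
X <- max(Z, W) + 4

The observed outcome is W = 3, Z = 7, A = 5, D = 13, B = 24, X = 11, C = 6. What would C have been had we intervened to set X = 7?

Intervening sets X = 7 and removes its equation (X <- max(Z, W) + 4).
Z = W + 4  [with W=3]  = 7
D = 3*Z - W - 5  [with Z=7, W=3]  = 13
C = -W - D + 2*X  [with W=3, D=13, X=7]  = -2

-2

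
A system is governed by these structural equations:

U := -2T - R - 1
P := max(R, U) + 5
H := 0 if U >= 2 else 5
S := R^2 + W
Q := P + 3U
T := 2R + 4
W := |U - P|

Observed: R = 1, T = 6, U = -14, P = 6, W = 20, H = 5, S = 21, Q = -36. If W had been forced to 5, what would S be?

6

Under do(W=5), the mechanism W := |U - P| is discarded; W is fixed at 5.
S = R^2 + W  [with R=1, W=5]  = 6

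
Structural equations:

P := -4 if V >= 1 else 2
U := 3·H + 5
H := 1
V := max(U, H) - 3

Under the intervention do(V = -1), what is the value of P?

2

The intervention breaks the incoming arrows to V: V := max(U, H) - 3 no longer applies, and V = -1.
P = -4 if V >= 1 else 2  [with V=-1]  = 2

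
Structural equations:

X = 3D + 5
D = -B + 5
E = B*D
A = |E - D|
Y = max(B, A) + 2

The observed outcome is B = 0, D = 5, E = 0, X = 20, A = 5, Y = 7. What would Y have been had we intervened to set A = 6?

The intervention breaks the incoming arrows to A: A = |E - D| no longer applies, and A = 6.
Y = max(B, A) + 2  [with B=0, A=6]  = 8

8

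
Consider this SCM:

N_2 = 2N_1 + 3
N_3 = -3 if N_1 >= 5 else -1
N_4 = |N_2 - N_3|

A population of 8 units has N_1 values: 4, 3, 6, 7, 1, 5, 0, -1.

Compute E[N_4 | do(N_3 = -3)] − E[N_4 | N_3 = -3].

-5.75

Every unit gets N_3=-3 under the intervention. N_4 values become 14, 12, 18, 20, 8, 16, 6, 4; E[N_4|do(N_3=-3)] = 12.25.
E[N_4|N_3=-3] averages over only the 3 units with N_3=-3 (N_1 = 6, 7, 5): N_4 = 18, 20, 16, mean 18.
Difference = 12.25 − 18 = -5.75.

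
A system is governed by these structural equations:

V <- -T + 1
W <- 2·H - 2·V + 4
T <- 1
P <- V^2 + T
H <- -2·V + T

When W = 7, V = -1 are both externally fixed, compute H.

3

Setting W = 7, V = -1 by intervention discards those variables' equations.
H = -2·V + T  [with V=-1, T=1]  = 3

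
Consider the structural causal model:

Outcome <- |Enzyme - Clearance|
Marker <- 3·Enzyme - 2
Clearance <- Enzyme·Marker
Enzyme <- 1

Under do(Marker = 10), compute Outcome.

Under do(Marker=10), the mechanism Marker <- 3·Enzyme - 2 is discarded; Marker is fixed at 10.
Clearance = Enzyme·Marker  [with Enzyme=1, Marker=10]  = 10
Outcome = |Enzyme - Clearance|  [with Enzyme=1, Clearance=10]  = 9

9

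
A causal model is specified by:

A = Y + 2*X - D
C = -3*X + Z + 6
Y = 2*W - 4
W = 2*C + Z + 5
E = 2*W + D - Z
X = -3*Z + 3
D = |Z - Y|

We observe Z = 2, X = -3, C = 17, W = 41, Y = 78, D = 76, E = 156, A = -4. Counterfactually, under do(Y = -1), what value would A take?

-10

do(Y=-1) replaces the equation Y = 2*W - 4 with the constant Y = -1.
X = -3*Z + 3  [with Z=2]  = -3
D = |Z - Y|  [with Z=2, Y=-1]  = 3
A = Y + 2*X - D  [with Y=-1, X=-3, D=3]  = -10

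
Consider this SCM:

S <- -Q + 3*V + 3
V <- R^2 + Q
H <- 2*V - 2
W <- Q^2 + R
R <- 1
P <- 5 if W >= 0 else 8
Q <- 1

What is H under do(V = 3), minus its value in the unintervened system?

The intervention breaks the incoming arrows to V: V <- R^2 + Q no longer applies, and V = 3.
H = 2*V - 2  [with V=3]  = 4
Without intervention: V = R^2 + Q  [with R=1, Q=1]  = 2; H = 2*V - 2  [with V=2]  = 2.
Change = 4 − 2 = 2.

2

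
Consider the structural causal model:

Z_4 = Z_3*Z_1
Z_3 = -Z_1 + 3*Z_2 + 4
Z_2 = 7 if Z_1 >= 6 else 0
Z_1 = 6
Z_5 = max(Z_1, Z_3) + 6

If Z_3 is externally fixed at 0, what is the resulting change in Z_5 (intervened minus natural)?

do(Z_3=0) replaces the equation Z_3 = -Z_1 + 3*Z_2 + 4 with the constant Z_3 = 0.
Z_5 = max(Z_1, Z_3) + 6  [with Z_1=6, Z_3=0]  = 12
Without intervention: Z_2 = 7 if Z_1 >= 6 else 0  [with Z_1=6]  = 7; Z_3 = -Z_1 + 3*Z_2 + 4  [with Z_1=6, Z_2=7]  = 19; Z_5 = max(Z_1, Z_3) + 6  [with Z_1=6, Z_3=19]  = 25.
Change = 12 − 25 = -13.

-13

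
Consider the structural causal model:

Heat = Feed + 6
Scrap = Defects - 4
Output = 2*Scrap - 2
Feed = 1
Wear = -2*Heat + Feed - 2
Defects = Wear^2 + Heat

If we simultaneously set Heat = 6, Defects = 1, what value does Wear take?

-13

The joint intervention fixes Heat = 6, Defects = 1, removing each variable's own equation.
Wear = -2*Heat + Feed - 2  [with Heat=6, Feed=1]  = -13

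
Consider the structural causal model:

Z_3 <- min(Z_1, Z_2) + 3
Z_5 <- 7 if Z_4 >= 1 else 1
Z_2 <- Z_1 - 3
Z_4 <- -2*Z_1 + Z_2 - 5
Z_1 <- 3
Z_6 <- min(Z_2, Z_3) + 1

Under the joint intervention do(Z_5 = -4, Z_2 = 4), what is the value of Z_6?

The joint intervention fixes Z_5 = -4, Z_2 = 4, removing each variable's own equation.
Z_3 = min(Z_1, Z_2) + 3  [with Z_1=3, Z_2=4]  = 6
Z_6 = min(Z_2, Z_3) + 1  [with Z_2=4, Z_3=6]  = 5

5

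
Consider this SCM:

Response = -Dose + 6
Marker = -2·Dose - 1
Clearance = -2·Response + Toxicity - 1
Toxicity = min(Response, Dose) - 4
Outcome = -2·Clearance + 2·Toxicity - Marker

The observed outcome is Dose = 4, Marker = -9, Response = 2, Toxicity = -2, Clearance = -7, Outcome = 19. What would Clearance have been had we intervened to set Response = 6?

do(Response=6) replaces the equation Response = -Dose + 6 with the constant Response = 6.
Toxicity = min(Response, Dose) - 4  [with Response=6, Dose=4]  = 0
Clearance = -2·Response + Toxicity - 1  [with Response=6, Toxicity=0]  = -13

-13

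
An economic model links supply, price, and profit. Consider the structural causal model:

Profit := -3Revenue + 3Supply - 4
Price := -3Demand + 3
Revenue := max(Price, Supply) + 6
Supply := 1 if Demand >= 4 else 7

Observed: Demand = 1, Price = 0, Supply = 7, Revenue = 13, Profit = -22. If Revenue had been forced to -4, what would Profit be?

29

Intervening sets Revenue = -4 and removes its equation (Revenue := max(Price, Supply) + 6).
Supply = 1 if Demand >= 4 else 7  [with Demand=1]  = 7
Profit = -3Revenue + 3Supply - 4  [with Revenue=-4, Supply=7]  = 29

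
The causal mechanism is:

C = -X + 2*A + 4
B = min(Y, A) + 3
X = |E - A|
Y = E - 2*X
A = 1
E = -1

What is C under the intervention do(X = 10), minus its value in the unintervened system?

-8

The intervention breaks the incoming arrows to X: X = |E - A| no longer applies, and X = 10.
C = -X + 2*A + 4  [with X=10, A=1]  = -4
Without intervention: X = |E - A|  [with E=-1, A=1]  = 2; C = -X + 2*A + 4  [with X=2, A=1]  = 4.
Change = -4 − 4 = -8.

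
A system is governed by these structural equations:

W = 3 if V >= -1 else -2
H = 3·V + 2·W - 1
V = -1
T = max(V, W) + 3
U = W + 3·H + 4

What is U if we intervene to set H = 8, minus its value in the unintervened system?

The intervention breaks the incoming arrows to H: H = 3·V + 2·W - 1 no longer applies, and H = 8.
W = 3 if V >= -1 else -2  [with V=-1]  = 3
U = W + 3·H + 4  [with W=3, H=8]  = 31
Without intervention: W = 3 if V >= -1 else -2  [with V=-1]  = 3; H = 3·V + 2·W - 1  [with V=-1, W=3]  = 2; U = W + 3·H + 4  [with W=3, H=2]  = 13.
Change = 31 − 13 = 18.

18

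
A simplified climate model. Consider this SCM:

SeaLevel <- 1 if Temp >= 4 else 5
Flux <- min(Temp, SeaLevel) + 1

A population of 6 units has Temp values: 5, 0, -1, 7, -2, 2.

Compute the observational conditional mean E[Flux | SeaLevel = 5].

Conditioning on SeaLevel=5 selects the 4 unit(s) with Temp ∈ {0, -1, -2, 2}. Their Flux values: 1, 0, -1, 3. Mean = 0.75.

0.75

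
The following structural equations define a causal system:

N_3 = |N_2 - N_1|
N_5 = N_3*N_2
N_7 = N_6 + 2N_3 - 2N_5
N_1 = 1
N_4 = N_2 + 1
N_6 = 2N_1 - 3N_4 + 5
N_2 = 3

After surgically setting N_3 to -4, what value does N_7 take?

The intervention breaks the incoming arrows to N_3: N_3 = |N_2 - N_1| no longer applies, and N_3 = -4.
N_4 = N_2 + 1  [with N_2=3]  = 4
N_5 = N_3*N_2  [with N_3=-4, N_2=3]  = -12
N_6 = 2N_1 - 3N_4 + 5  [with N_1=1, N_4=4]  = -5
N_7 = N_6 + 2N_3 - 2N_5  [with N_6=-5, N_3=-4, N_5=-12]  = 11

11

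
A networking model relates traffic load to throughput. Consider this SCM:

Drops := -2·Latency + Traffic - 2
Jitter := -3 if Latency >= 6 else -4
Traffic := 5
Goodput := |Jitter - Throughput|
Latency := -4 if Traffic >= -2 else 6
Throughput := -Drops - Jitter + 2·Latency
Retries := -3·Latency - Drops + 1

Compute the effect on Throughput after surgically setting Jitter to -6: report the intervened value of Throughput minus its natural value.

The intervention breaks the incoming arrows to Jitter: Jitter := -3 if Latency >= 6 else -4 no longer applies, and Jitter = -6.
Latency = -4 if Traffic >= -2 else 6  [with Traffic=5]  = -4
Drops = -2·Latency + Traffic - 2  [with Latency=-4, Traffic=5]  = 11
Throughput = -Drops - Jitter + 2·Latency  [with Drops=11, Jitter=-6, Latency=-4]  = -13
Without intervention: Latency = -4 if Traffic >= -2 else 6  [with Traffic=5]  = -4; Drops = -2·Latency + Traffic - 2  [with Latency=-4, Traffic=5]  = 11; Jitter = -3 if Latency >= 6 else -4  [with Latency=-4]  = -4; Throughput = -Drops - Jitter + 2·Latency  [with Drops=11, Jitter=-4, Latency=-4]  = -15.
Change = -13 − (-15) = 2.

2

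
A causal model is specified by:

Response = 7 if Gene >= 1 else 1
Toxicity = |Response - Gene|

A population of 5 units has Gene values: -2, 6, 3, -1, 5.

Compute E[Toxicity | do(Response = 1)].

do(Response=1) breaks Response's dependence on Gene. With Response=1 fixed, Toxicity across the units is 3, 5, 2, 2, 4, mean 3.2.

3.2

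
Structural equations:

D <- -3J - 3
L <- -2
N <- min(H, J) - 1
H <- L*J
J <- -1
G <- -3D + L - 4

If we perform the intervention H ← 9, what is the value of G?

The intervention breaks the incoming arrows to H: H <- L*J no longer applies, and H = 9.
No directed path runs from H to G, so G keeps its natural value.
D = -3J - 3  [with J=-1]  = 0
G = -3D + L - 4  [with D=0, L=-2]  = -6

-6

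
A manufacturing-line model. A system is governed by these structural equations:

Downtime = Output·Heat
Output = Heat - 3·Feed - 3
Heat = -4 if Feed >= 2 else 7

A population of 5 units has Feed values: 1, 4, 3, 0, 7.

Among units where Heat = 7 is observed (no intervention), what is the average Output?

2.5

Observing Heat=7 restricts to units where Heat's equation naturally yields 7: Feed ∈ {1, 0}. In that subpopulation Output = 1, 4, mean 2.5.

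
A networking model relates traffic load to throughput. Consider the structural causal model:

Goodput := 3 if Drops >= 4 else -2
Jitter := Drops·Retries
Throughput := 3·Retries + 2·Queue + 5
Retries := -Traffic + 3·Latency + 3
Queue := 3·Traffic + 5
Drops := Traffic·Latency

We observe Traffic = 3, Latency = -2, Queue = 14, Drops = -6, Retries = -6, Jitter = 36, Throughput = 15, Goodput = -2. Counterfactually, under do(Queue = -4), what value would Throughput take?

The intervention breaks the incoming arrows to Queue: Queue := 3·Traffic + 5 no longer applies, and Queue = -4.
Retries = -Traffic + 3·Latency + 3  [with Traffic=3, Latency=-2]  = -6
Throughput = 3·Retries + 2·Queue + 5  [with Retries=-6, Queue=-4]  = -21

-21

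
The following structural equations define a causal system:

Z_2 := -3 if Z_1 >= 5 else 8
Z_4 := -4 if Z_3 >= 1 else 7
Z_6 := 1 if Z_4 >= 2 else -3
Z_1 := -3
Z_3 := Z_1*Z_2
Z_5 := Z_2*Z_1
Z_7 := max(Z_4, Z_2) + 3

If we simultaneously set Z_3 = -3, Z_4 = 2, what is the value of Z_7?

Under do(Z_3 = -3, Z_4 = 2), each intervened variable's structural equation is replaced by its fixed value.
Z_2 = -3 if Z_1 >= 5 else 8  [with Z_1=-3]  = 8
Z_7 = max(Z_4, Z_2) + 3  [with Z_4=2, Z_2=8]  = 11

11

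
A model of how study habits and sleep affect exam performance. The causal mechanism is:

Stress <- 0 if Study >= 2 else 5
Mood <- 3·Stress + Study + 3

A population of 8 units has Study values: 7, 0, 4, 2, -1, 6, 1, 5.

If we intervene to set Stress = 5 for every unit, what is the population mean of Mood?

do(Stress=5) breaks Stress's dependence on Study. With Stress=5 fixed, Mood across the units is 25, 18, 22, 20, 17, 24, 19, 23, mean 21.

21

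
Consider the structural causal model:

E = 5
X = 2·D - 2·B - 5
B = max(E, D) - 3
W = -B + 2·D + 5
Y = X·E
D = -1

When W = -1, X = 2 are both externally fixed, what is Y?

Setting W = -1, X = 2 by intervention discards those variables' equations.
Y = X·E  [with X=2, E=5]  = 10

10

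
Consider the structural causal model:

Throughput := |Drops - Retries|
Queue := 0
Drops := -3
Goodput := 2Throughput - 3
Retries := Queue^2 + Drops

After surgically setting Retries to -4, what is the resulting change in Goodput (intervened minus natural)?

do(Retries=-4) replaces the equation Retries := Queue^2 + Drops with the constant Retries = -4.
Throughput = |Drops - Retries|  [with Drops=-3, Retries=-4]  = 1
Goodput = 2Throughput - 3  [with Throughput=1]  = -1
Without intervention: Retries = Queue^2 + Drops  [with Queue=0, Drops=-3]  = -3; Throughput = |Drops - Retries|  [with Drops=-3, Retries=-3]  = 0; Goodput = 2Throughput - 3  [with Throughput=0]  = -3.
Change = -1 − (-3) = 2.

2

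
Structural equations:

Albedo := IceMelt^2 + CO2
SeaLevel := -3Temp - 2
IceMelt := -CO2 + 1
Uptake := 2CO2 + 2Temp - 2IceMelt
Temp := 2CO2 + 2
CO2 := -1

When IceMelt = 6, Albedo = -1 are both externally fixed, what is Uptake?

-14

Setting IceMelt = 6, Albedo = -1 by intervention discards those variables' equations.
Temp = 2CO2 + 2  [with CO2=-1]  = 0
Uptake = 2CO2 + 2Temp - 2IceMelt  [with CO2=-1, Temp=0, IceMelt=6]  = -14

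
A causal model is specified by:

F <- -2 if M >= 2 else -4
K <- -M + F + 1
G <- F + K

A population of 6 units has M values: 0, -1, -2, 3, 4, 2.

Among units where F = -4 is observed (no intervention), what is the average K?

-2

Conditioning on F=-4 selects the 3 unit(s) with M ∈ {0, -1, -2}. Their K values: -3, -2, -1. Mean = -2.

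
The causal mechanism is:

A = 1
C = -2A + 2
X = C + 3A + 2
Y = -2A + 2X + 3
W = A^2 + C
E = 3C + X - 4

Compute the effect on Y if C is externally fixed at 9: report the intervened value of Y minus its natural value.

18

Under do(C=9), the mechanism C = -2A + 2 is discarded; C is fixed at 9.
X = C + 3A + 2  [with C=9, A=1]  = 14
Y = -2A + 2X + 3  [with A=1, X=14]  = 29
Without intervention: C = -2A + 2  [with A=1]  = 0; X = C + 3A + 2  [with C=0, A=1]  = 5; Y = -2A + 2X + 3  [with A=1, X=5]  = 11.
Change = 29 − 11 = 18.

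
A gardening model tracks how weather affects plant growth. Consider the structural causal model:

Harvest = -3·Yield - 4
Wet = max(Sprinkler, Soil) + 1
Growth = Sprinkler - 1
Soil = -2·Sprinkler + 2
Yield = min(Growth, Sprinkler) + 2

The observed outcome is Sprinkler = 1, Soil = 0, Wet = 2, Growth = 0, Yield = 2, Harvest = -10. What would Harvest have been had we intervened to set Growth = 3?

Under do(Growth=3), the mechanism Growth = Sprinkler - 1 is discarded; Growth is fixed at 3.
Yield = min(Growth, Sprinkler) + 2  [with Growth=3, Sprinkler=1]  = 3
Harvest = -3·Yield - 4  [with Yield=3]  = -13

-13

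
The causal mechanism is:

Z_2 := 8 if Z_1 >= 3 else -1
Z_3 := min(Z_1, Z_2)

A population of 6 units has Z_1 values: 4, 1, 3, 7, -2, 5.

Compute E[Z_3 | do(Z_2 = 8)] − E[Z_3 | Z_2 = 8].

do(Z_2=8) breaks Z_2's dependence on Z_1. With Z_2=8 fixed, Z_3 across the units is 4, 1, 3, 7, -2, 5, mean 3.
E[Z_3|Z_2=8] averages over only the 4 units with Z_2=8 (Z_1 = 4, 3, 7, 5): Z_3 = 4, 3, 7, 5, mean 4.75.
Difference = 3 − 4.75 = -1.75.

-1.75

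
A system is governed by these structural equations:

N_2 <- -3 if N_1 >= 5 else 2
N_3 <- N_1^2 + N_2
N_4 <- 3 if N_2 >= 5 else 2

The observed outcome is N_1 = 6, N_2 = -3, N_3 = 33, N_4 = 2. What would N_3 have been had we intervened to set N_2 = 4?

40

The intervention breaks the incoming arrows to N_2: N_2 <- -3 if N_1 >= 5 else 2 no longer applies, and N_2 = 4.
N_3 = N_1^2 + N_2  [with N_1=6, N_2=4]  = 40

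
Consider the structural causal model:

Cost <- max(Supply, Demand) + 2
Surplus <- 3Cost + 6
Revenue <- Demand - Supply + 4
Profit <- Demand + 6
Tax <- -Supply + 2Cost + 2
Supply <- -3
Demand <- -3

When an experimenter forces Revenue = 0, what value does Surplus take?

The intervention breaks the incoming arrows to Revenue: Revenue <- Demand - Supply + 4 no longer applies, and Revenue = 0.
No directed path runs from Revenue to Surplus, so Surplus keeps its natural value.
Cost = max(Supply, Demand) + 2  [with Supply=-3, Demand=-3]  = -1
Surplus = 3Cost + 6  [with Cost=-1]  = 3

3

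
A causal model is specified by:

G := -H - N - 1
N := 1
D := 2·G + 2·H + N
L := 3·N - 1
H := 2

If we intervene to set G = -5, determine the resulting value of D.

-5

The intervention breaks the incoming arrows to G: G := -H - N - 1 no longer applies, and G = -5.
D = 2·G + 2·H + N  [with G=-5, H=2, N=1]  = -5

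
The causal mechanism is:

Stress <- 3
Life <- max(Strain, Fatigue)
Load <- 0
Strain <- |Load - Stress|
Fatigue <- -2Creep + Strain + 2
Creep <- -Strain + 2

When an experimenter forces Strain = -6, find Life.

The intervention breaks the incoming arrows to Strain: Strain <- |Load - Stress| no longer applies, and Strain = -6.
Creep = -Strain + 2  [with Strain=-6]  = 8
Fatigue = -2Creep + Strain + 2  [with Creep=8, Strain=-6]  = -20
Life = max(Strain, Fatigue)  [with Strain=-6, Fatigue=-20]  = -6

-6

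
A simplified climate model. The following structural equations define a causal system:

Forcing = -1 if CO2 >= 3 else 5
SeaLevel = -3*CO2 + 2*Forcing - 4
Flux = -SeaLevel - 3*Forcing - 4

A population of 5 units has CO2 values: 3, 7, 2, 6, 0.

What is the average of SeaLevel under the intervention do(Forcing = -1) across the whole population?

Under do(Forcing=-1), Forcing's equation is replaced by Forcing=-1 for every unit. Per-unit SeaLevel: -15, -27, -12, -24, -6. Mean = -16.8.

-16.8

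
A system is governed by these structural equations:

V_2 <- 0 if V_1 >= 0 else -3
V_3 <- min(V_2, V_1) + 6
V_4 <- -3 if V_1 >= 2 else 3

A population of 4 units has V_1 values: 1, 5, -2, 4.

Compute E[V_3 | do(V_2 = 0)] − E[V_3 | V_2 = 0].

Every unit gets V_2=0 under the intervention. V_3 values become 6, 6, 4, 6; E[V_3|do(V_2=0)] = 5.5.
Conditioning on V_2=0 selects the 3 unit(s) with V_1 ∈ {1, 5, 4}. Their V_3 values: 6, 6, 6. Mean = 6.
Difference = 5.5 − 6 = -0.5.

-0.5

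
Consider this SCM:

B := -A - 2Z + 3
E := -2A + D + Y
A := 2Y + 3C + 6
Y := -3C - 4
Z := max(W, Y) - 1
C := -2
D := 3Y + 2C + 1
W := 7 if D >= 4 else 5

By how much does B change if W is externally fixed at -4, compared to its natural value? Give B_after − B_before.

do(W=-4) replaces the equation W := 7 if D >= 4 else 5 with the constant W = -4.
Y = -3C - 4  [with C=-2]  = 2
A = 2Y + 3C + 6  [with Y=2, C=-2]  = 4
Z = max(W, Y) - 1  [with W=-4, Y=2]  = 1
B = -A - 2Z + 3  [with A=4, Z=1]  = -3
Without intervention: Y = -3C - 4  [with C=-2]  = 2; D = 3Y + 2C + 1  [with Y=2, C=-2]  = 3; W = 7 if D >= 4 else 5  [with D=3]  = 5; A = 2Y + 3C + 6  [with Y=2, C=-2]  = 4; Z = max(W, Y) - 1  [with W=5, Y=2]  = 4; B = -A - 2Z + 3  [with A=4, Z=4]  = -9.
Change = -3 − (-9) = 6.

6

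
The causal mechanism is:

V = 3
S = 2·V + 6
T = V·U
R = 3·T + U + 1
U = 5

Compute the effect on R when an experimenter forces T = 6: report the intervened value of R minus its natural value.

-27

The intervention breaks the incoming arrows to T: T = V·U no longer applies, and T = 6.
R = 3·T + U + 1  [with T=6, U=5]  = 24
Without intervention: T = V·U  [with V=3, U=5]  = 15; R = 3·T + U + 1  [with T=15, U=5]  = 51.
Change = 24 − 51 = -27.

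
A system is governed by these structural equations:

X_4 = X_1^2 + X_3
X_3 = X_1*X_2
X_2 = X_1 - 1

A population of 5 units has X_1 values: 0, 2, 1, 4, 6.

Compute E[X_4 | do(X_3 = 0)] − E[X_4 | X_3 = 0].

10.9

Every unit gets X_3=0 under the intervention. X_4 values become 0, 4, 1, 16, 36; E[X_4|do(X_3=0)] = 11.4.
E[X_4|X_3=0] averages over only the 2 units with X_3=0 (X_1 = 0, 1): X_4 = 0, 1, mean 0.5.
Difference = 11.4 − 0.5 = 10.9.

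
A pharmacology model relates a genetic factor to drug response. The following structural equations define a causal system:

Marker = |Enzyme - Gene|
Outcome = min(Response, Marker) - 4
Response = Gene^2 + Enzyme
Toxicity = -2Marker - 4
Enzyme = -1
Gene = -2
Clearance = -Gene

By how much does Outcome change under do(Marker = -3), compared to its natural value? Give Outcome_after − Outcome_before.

-4

The intervention breaks the incoming arrows to Marker: Marker = |Enzyme - Gene| no longer applies, and Marker = -3.
Response = Gene^2 + Enzyme  [with Gene=-2, Enzyme=-1]  = 3
Outcome = min(Response, Marker) - 4  [with Response=3, Marker=-3]  = -7
Without intervention: Marker = |Enzyme - Gene|  [with Enzyme=-1, Gene=-2]  = 1; Response = Gene^2 + Enzyme  [with Gene=-2, Enzyme=-1]  = 3; Outcome = min(Response, Marker) - 4  [with Response=3, Marker=1]  = -3.
Change = -7 − (-3) = -4.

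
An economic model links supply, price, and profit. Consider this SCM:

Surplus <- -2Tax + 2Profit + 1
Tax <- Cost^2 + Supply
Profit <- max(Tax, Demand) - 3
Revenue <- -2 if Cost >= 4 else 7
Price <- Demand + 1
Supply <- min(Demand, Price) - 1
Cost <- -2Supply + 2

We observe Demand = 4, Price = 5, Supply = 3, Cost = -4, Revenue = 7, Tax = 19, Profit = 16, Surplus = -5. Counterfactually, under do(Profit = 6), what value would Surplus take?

-25

do(Profit=6) replaces the equation Profit <- max(Tax, Demand) - 3 with the constant Profit = 6.
Price = Demand + 1  [with Demand=4]  = 5
Supply = min(Demand, Price) - 1  [with Demand=4, Price=5]  = 3
Cost = -2Supply + 2  [with Supply=3]  = -4
Tax = Cost^2 + Supply  [with Cost=-4, Supply=3]  = 19
Surplus = -2Tax + 2Profit + 1  [with Tax=19, Profit=6]  = -25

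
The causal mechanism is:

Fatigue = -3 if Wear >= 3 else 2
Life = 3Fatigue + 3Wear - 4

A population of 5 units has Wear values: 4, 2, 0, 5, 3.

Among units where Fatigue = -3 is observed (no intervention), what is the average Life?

-1

E[Life|Fatigue=-3] averages over only the 3 units with Fatigue=-3 (Wear = 4, 5, 3): Life = -1, 2, -4, mean -1.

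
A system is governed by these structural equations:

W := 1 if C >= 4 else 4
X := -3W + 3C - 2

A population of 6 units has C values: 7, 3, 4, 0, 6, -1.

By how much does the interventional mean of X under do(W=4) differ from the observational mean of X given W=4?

7.5

The intervention sets W=4 in all 6 units regardless of C. Recomputing X per unit gives 7, -5, -2, -14, 4, -17; average -4.5.
E[X|W=4] averages over only the 3 units with W=4 (C = 3, 0, -1): X = -5, -14, -17, mean -12.
Difference = -4.5 − (-12) = 7.5.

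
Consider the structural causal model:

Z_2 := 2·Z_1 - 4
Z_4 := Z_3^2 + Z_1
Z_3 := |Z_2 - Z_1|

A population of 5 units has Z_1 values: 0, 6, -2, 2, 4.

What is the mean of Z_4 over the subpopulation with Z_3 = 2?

E[Z_4|Z_3=2] averages over only the 2 units with Z_3=2 (Z_1 = 6, 2): Z_4 = 10, 6, mean 8.

8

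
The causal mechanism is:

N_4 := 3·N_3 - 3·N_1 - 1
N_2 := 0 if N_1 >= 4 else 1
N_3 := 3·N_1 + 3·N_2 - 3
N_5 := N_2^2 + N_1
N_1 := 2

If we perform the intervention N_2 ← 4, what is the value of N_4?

38

Under do(N_2=4), the mechanism N_2 := 0 if N_1 >= 4 else 1 is discarded; N_2 is fixed at 4.
N_3 = 3·N_1 + 3·N_2 - 3  [with N_1=2, N_2=4]  = 15
N_4 = 3·N_3 - 3·N_1 - 1  [with N_3=15, N_1=2]  = 38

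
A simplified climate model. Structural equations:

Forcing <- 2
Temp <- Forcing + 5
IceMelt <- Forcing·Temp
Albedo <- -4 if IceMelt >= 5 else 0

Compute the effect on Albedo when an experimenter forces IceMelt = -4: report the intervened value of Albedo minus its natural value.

4

The intervention breaks the incoming arrows to IceMelt: IceMelt <- Forcing·Temp no longer applies, and IceMelt = -4.
Albedo = -4 if IceMelt >= 5 else 0  [with IceMelt=-4]  = 0
Without intervention: Temp = Forcing + 5  [with Forcing=2]  = 7; IceMelt = Forcing·Temp  [with Forcing=2, Temp=7]  = 14; Albedo = -4 if IceMelt >= 5 else 0  [with IceMelt=14]  = -4.
Change = 0 − (-4) = 4.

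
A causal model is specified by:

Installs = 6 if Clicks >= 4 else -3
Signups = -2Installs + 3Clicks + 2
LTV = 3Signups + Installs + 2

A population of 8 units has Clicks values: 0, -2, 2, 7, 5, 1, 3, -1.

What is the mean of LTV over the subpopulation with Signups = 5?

18.5

E[LTV|Signups=5] averages over only the 2 units with Signups=5 (Clicks = 5, -1): LTV = 23, 14, mean 18.5.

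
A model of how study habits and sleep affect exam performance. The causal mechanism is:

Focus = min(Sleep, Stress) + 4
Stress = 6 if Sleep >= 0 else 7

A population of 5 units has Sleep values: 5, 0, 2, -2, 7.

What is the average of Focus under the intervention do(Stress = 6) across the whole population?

Under do(Stress=6), Stress's equation is replaced by Stress=6 for every unit. Per-unit Focus: 9, 4, 6, 2, 10. Mean = 6.2.

6.2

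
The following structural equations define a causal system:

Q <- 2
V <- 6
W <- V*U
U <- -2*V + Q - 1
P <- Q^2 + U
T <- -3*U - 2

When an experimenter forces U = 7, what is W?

The intervention breaks the incoming arrows to U: U <- -2*V + Q - 1 no longer applies, and U = 7.
W = V*U  [with V=6, U=7]  = 42

42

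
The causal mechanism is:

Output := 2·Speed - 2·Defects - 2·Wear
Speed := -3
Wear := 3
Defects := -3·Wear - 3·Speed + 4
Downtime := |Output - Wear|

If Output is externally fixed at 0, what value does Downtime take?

3

Intervening sets Output = 0 and removes its equation (Output := 2·Speed - 2·Defects - 2·Wear).
Downtime = |Output - Wear|  [with Output=0, Wear=3]  = 3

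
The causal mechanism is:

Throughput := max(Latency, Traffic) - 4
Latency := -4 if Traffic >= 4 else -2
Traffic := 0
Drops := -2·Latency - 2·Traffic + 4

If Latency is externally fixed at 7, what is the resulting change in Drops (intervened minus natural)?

The intervention breaks the incoming arrows to Latency: Latency := -4 if Traffic >= 4 else -2 no longer applies, and Latency = 7.
Drops = -2·Latency - 2·Traffic + 4  [with Latency=7, Traffic=0]  = -10
Without intervention: Latency = -4 if Traffic >= 4 else -2  [with Traffic=0]  = -2; Drops = -2·Latency - 2·Traffic + 4  [with Latency=-2, Traffic=0]  = 8.
Change = -10 − 8 = -18.

-18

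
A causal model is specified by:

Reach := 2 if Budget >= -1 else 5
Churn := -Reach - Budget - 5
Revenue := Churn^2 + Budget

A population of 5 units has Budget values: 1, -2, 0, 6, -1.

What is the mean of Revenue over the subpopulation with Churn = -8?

63.5

Conditioning on Churn=-8 selects the 2 unit(s) with Budget ∈ {1, -2}. Their Revenue values: 65, 62. Mean = 63.5.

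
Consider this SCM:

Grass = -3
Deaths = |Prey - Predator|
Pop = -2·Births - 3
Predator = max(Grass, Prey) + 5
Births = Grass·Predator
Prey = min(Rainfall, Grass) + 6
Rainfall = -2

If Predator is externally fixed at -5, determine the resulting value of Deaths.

8

Under do(Predator=-5), the mechanism Predator = max(Grass, Prey) + 5 is discarded; Predator is fixed at -5.
Prey = min(Rainfall, Grass) + 6  [with Rainfall=-2, Grass=-3]  = 3
Deaths = |Prey - Predator|  [with Prey=3, Predator=-5]  = 8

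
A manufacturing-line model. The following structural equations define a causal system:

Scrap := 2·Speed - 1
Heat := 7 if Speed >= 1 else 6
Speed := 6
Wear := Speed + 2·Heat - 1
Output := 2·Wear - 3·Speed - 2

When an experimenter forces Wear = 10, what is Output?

0

do(Wear=10) replaces the equation Wear := Speed + 2·Heat - 1 with the constant Wear = 10.
Output = 2·Wear - 3·Speed - 2  [with Wear=10, Speed=6]  = 0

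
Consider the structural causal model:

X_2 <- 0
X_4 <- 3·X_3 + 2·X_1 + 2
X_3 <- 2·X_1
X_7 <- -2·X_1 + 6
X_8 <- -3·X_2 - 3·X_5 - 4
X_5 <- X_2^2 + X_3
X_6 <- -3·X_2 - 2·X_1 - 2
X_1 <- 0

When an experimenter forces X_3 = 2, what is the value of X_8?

The intervention breaks the incoming arrows to X_3: X_3 <- 2·X_1 no longer applies, and X_3 = 2.
X_5 = X_2^2 + X_3  [with X_2=0, X_3=2]  = 2
X_8 = -3·X_2 - 3·X_5 - 4  [with X_2=0, X_5=2]  = -10

-10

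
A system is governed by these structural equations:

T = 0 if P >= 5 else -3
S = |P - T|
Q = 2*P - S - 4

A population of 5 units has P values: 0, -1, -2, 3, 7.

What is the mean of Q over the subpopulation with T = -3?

Observing T=-3 restricts to units where T's equation naturally yields -3: P ∈ {0, -1, -2, 3}. In that subpopulation Q = -7, -8, -9, -4, mean -7.

-7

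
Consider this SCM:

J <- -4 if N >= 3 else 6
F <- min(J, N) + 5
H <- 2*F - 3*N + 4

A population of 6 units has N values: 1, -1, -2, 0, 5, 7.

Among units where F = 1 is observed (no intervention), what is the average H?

E[H|F=1] averages over only the 2 units with F=1 (N = 5, 7): H = -9, -15, mean -12.

-12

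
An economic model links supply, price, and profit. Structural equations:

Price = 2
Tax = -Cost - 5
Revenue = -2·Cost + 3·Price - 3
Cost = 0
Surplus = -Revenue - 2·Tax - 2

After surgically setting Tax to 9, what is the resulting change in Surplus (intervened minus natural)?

-28

Intervening sets Tax = 9 and removes its equation (Tax = -Cost - 5).
Revenue = -2·Cost + 3·Price - 3  [with Cost=0, Price=2]  = 3
Surplus = -Revenue - 2·Tax - 2  [with Revenue=3, Tax=9]  = -23
Without intervention: Revenue = -2·Cost + 3·Price - 3  [with Cost=0, Price=2]  = 3; Tax = -Cost - 5  [with Cost=0]  = -5; Surplus = -Revenue - 2·Tax - 2  [with Revenue=3, Tax=-5]  = 5.
Change = -23 − 5 = -28.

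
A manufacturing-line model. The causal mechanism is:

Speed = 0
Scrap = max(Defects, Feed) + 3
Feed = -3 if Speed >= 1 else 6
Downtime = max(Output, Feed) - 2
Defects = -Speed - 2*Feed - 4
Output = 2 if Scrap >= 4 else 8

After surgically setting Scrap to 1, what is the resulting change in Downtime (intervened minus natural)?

2

Under do(Scrap=1), the mechanism Scrap = max(Defects, Feed) + 3 is discarded; Scrap is fixed at 1.
Feed = -3 if Speed >= 1 else 6  [with Speed=0]  = 6
Output = 2 if Scrap >= 4 else 8  [with Scrap=1]  = 8
Downtime = max(Output, Feed) - 2  [with Output=8, Feed=6]  = 6
Without intervention: Feed = -3 if Speed >= 1 else 6  [with Speed=0]  = 6; Defects = -Speed - 2*Feed - 4  [with Speed=0, Feed=6]  = -16; Scrap = max(Defects, Feed) + 3  [with Defects=-16, Feed=6]  = 9; Output = 2 if Scrap >= 4 else 8  [with Scrap=9]  = 2; Downtime = max(Output, Feed) - 2  [with Output=2, Feed=6]  = 4.
Change = 6 − 4 = 2.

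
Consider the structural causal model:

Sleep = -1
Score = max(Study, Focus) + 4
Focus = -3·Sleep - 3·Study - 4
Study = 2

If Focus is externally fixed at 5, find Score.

The intervention breaks the incoming arrows to Focus: Focus = -3·Sleep - 3·Study - 4 no longer applies, and Focus = 5.
Score = max(Study, Focus) + 4  [with Study=2, Focus=5]  = 9

9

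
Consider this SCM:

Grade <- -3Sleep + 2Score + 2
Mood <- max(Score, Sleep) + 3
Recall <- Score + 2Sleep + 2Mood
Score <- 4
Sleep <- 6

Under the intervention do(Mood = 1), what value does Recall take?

18

The intervention breaks the incoming arrows to Mood: Mood <- max(Score, Sleep) + 3 no longer applies, and Mood = 1.
Recall = Score + 2Sleep + 2Mood  [with Score=4, Sleep=6, Mood=1]  = 18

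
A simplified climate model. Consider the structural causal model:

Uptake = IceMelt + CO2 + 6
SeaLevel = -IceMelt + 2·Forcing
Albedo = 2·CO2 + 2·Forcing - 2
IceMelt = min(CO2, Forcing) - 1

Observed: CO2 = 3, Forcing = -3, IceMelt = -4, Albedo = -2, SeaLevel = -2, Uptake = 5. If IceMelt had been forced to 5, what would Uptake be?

14

The intervention breaks the incoming arrows to IceMelt: IceMelt = min(CO2, Forcing) - 1 no longer applies, and IceMelt = 5.
Uptake = IceMelt + CO2 + 6  [with IceMelt=5, CO2=3]  = 14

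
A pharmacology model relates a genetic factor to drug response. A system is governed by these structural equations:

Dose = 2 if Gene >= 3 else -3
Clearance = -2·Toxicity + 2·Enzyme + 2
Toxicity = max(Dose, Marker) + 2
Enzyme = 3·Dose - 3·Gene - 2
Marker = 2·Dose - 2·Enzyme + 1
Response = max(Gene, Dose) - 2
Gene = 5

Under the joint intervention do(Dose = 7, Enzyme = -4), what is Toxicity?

25

Under do(Dose = 7, Enzyme = -4), each intervened variable's structural equation is replaced by its fixed value.
Marker = 2·Dose - 2·Enzyme + 1  [with Dose=7, Enzyme=-4]  = 23
Toxicity = max(Dose, Marker) + 2  [with Dose=7, Marker=23]  = 25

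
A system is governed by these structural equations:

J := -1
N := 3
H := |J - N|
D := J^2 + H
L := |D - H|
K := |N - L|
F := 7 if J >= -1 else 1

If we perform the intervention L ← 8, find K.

The intervention breaks the incoming arrows to L: L := |D - H| no longer applies, and L = 8.
K = |N - L|  [with N=3, L=8]  = 5

5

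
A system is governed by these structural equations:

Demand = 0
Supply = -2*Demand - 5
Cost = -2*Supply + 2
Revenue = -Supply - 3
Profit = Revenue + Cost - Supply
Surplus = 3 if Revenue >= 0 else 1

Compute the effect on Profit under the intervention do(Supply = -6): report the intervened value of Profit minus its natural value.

4

do(Supply=-6) replaces the equation Supply = -2*Demand - 5 with the constant Supply = -6.
Cost = -2*Supply + 2  [with Supply=-6]  = 14
Revenue = -Supply - 3  [with Supply=-6]  = 3
Profit = Revenue + Cost - Supply  [with Revenue=3, Cost=14, Supply=-6]  = 23
Without intervention: Supply = -2*Demand - 5  [with Demand=0]  = -5; Cost = -2*Supply + 2  [with Supply=-5]  = 12; Revenue = -Supply - 3  [with Supply=-5]  = 2; Profit = Revenue + Cost - Supply  [with Revenue=2, Cost=12, Supply=-5]  = 19.
Change = 23 − 19 = 4.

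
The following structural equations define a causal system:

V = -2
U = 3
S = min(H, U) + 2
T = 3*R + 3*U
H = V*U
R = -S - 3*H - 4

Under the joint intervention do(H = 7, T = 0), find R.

The joint intervention fixes H = 7, T = 0, removing each variable's own equation.
S = min(H, U) + 2  [with H=7, U=3]  = 5
R = -S - 3*H - 4  [with S=5, H=7]  = -30

-30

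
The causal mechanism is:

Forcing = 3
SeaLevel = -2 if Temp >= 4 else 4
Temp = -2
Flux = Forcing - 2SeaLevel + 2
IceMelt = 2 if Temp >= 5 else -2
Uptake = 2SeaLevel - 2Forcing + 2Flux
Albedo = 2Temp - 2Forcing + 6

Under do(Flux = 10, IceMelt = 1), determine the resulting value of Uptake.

22

Under do(Flux = 10, IceMelt = 1), each intervened variable's structural equation is replaced by its fixed value.
SeaLevel = -2 if Temp >= 4 else 4  [with Temp=-2]  = 4
Uptake = 2SeaLevel - 2Forcing + 2Flux  [with SeaLevel=4, Forcing=3, Flux=10]  = 22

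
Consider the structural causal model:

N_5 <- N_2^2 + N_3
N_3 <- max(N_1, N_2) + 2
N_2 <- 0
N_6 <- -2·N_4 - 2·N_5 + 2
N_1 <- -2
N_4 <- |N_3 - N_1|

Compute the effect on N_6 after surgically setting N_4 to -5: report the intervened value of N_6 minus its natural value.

18

Under do(N_4=-5), the mechanism N_4 <- |N_3 - N_1| is discarded; N_4 is fixed at -5.
N_3 = max(N_1, N_2) + 2  [with N_1=-2, N_2=0]  = 2
N_5 = N_2^2 + N_3  [with N_2=0, N_3=2]  = 2
N_6 = -2·N_4 - 2·N_5 + 2  [with N_4=-5, N_5=2]  = 8
Without intervention: N_3 = max(N_1, N_2) + 2  [with N_1=-2, N_2=0]  = 2; N_4 = |N_3 - N_1|  [with N_3=2, N_1=-2]  = 4; N_5 = N_2^2 + N_3  [with N_2=0, N_3=2]  = 2; N_6 = -2·N_4 - 2·N_5 + 2  [with N_4=4, N_5=2]  = -10.
Change = 8 − (-10) = 18.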